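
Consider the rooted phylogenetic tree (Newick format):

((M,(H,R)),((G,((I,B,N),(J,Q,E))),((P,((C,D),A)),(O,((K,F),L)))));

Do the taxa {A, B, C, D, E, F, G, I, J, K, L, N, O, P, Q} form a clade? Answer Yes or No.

Yes

The most recent common ancestor of these taxa subtends ((G,((I,B,N),(J,Q,E))),((P,((C,D),A)),(O,((K,F),L)))).
That clade has exactly 15 tips — every listed taxon and nothing else — so the group is monophyletic.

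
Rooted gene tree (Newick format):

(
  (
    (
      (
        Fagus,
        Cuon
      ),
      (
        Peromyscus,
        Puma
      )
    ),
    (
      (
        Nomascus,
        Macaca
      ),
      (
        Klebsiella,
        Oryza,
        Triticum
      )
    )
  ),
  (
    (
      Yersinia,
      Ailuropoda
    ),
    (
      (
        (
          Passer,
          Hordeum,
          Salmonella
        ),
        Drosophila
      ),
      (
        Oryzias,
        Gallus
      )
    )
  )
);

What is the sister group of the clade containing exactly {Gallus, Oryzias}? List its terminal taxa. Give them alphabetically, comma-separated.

Drosophila, Hordeum, Passer, Salmonella

The clade containing exactly {Gallus, Oryzias} attaches to the tree at the node subtending (((Passer,Hordeum,Salmonella),Drosophila),(Oryzias,Gallus)).
The other lineage descending from that same node — the sister group — is ((Passer,Hordeum,Salmonella),Drosophila); its 4 tips in alphabetical order are the answer.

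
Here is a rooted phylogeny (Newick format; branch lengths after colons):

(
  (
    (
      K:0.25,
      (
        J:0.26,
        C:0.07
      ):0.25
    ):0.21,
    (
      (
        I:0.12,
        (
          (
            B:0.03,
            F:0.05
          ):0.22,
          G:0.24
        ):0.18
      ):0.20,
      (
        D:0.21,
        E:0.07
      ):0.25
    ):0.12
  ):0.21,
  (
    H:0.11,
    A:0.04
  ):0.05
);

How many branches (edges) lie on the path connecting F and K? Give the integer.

7

The MRCA of F and K is the node subtending ((K,(J,C)),((I,((B,F),G)),(D,E))).
From F up to that node: 5 branches. From K up to the same node: 2 branches. Total: 5 + 2 = 7.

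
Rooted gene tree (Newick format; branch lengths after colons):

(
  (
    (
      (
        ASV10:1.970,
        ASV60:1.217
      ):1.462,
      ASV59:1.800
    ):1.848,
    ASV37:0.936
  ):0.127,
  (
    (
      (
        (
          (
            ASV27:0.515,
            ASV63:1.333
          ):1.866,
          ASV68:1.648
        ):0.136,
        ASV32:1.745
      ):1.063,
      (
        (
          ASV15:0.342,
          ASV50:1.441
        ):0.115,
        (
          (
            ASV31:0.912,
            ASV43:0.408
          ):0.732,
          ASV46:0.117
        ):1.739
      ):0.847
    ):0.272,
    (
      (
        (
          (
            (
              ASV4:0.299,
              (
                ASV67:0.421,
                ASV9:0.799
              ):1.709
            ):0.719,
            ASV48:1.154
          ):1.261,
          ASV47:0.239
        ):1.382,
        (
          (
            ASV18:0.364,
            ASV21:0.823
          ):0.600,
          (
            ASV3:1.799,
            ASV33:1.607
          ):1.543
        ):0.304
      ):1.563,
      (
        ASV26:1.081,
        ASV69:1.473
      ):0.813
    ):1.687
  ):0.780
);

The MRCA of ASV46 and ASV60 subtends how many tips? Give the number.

The MRCA of ASV46 and ASV60 is the root, so the clade is the entire tree.
That clade contains 24 terminal taxa: ASV10, ASV15, ASV18, ASV21, ASV26, ASV27, ASV3, ASV31, ASV32, ASV33, ASV37, ASV4, ASV43, ASV46, ASV47, ASV48, ASV50, ASV59, ASV60, ASV63, ASV67, ASV68, ASV69, ASV9.

24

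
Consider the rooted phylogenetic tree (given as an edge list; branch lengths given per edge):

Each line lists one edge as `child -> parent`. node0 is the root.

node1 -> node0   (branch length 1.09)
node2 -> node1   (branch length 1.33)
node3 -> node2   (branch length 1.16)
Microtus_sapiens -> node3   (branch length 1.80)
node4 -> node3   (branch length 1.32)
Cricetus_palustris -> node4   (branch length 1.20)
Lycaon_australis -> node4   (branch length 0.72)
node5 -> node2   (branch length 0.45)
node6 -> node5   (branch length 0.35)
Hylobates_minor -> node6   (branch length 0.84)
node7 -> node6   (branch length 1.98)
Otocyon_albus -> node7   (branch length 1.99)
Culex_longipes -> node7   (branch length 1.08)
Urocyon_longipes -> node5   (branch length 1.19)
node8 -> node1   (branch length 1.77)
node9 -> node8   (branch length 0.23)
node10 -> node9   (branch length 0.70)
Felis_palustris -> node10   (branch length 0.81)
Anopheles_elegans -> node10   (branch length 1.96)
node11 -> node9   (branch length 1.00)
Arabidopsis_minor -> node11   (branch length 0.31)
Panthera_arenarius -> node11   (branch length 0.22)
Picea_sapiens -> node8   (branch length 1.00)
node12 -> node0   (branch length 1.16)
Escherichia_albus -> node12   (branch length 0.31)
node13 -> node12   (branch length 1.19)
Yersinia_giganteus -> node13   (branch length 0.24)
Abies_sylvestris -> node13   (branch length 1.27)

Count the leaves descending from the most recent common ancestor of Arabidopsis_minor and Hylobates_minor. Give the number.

The MRCA of Arabidopsis_minor and Hylobates_minor is the node subtending (((Microtus_sapiens,(Cricetus_palustris,Lycaon_australis)),((Hylobates_minor,(Otocyon_albus,Culex_longipes)),Urocyon_longipes)),(((Felis_palustris,Anopheles_elegans),(Arabidopsis_minor,Panthera_arenarius)),Picea_sapiens)).
That clade contains 12 terminal taxa: Anopheles_elegans, Arabidopsis_minor, Cricetus_palustris, Culex_longipes, Felis_palustris, Hylobates_minor, Lycaon_australis, Microtus_sapiens, Otocyon_albus, Panthera_arenarius, Picea_sapiens, Urocyon_longipes.

12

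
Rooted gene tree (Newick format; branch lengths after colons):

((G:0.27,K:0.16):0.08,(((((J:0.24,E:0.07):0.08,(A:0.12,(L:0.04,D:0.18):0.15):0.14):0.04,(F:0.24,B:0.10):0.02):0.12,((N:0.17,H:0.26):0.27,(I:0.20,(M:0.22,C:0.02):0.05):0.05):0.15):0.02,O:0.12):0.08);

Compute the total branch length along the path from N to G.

1.04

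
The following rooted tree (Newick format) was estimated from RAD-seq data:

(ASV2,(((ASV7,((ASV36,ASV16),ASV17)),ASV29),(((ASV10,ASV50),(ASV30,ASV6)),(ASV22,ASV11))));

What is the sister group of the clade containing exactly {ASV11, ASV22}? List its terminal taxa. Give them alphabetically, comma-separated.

The clade containing exactly {ASV11, ASV22} attaches to the tree at the node subtending (((ASV10,ASV50),(ASV30,ASV6)),(ASV22,ASV11)).
The other lineage descending from that same node — the sister group — is ((ASV10,ASV50),(ASV30,ASV6)); its 4 tips in alphabetical order are the answer.

ASV10, ASV30, ASV50, ASV6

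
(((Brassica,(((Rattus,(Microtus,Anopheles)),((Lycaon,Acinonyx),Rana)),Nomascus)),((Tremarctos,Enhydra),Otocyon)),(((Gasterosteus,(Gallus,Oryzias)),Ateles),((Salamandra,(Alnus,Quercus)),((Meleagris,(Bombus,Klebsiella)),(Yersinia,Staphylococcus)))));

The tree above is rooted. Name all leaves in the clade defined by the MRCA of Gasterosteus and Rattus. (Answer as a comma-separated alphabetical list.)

Tracing Gasterosteus: it sits inside (Gasterosteus,(Gallus,Oryzias)).
Tracing Rattus: it sits inside (Rattus,(Microtus,Anopheles)).
The smallest clade enclosing both is the whole tree (their MRCA is the root), so the answer is all 23 tips in alphabetical order.

Acinonyx, Alnus, Anopheles, Ateles, Bombus, Brassica, Enhydra, Gallus, Gasterosteus, Klebsiella, Lycaon, Meleagris, Microtus, Nomascus, Oryzias, Otocyon, Quercus, Rana, Rattus, Salamandra, Staphylococcus, Tremarctos, Yersinia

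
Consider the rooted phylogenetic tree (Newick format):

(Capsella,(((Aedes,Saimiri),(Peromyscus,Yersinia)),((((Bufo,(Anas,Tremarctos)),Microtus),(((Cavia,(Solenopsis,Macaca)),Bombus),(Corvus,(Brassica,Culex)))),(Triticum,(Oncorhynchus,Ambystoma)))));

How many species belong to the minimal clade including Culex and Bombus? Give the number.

7

The MRCA of Culex and Bombus is the node subtending (((Cavia,(Solenopsis,Macaca)),Bombus),(Corvus,(Brassica,Culex))).
That clade contains 7 terminal taxa: Bombus, Brassica, Cavia, Corvus, Culex, Macaca, Solenopsis.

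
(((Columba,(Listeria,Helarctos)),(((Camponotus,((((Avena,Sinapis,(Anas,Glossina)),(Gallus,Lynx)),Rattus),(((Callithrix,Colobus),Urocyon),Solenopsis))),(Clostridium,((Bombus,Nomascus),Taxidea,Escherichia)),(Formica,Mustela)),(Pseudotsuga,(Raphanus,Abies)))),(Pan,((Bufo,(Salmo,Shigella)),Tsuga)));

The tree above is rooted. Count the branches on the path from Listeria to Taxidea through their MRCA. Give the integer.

8

The MRCA of Listeria and Taxidea is the node subtending ((Columba,(Listeria,Helarctos)),(((Camponotus,((((Avena,Sinapis,(Anas,Glossina)),(Gallus,Lynx)),Rattus),(((Callithrix,Colobus),Urocyon),Solenopsis))),(Clostridium,((Bombus,Nomascus),Taxidea,Escherichia)),(Formica,Mustela)),(Pseudotsuga,(Raphanus,Abies)))).
From Listeria up to that node: 3 branches. From Taxidea up to the same node: 5 branches. Total: 3 + 5 = 8.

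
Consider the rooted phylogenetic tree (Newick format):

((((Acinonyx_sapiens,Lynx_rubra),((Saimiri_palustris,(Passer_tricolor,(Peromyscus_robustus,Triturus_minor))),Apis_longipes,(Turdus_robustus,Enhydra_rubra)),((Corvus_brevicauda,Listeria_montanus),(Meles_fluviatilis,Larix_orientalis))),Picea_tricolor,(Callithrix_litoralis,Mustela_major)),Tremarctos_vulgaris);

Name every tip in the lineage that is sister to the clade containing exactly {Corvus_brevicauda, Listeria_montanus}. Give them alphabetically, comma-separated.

The clade containing exactly {Corvus_brevicauda, Listeria_montanus} attaches to the tree at the node subtending ((Corvus_brevicauda,Listeria_montanus),(Meles_fluviatilis,Larix_orientalis)).
The other lineage descending from that same node — the sister group — is (Meles_fluviatilis,Larix_orientalis); its 2 tips in alphabetical order are the answer.

Larix_orientalis, Meles_fluviatilis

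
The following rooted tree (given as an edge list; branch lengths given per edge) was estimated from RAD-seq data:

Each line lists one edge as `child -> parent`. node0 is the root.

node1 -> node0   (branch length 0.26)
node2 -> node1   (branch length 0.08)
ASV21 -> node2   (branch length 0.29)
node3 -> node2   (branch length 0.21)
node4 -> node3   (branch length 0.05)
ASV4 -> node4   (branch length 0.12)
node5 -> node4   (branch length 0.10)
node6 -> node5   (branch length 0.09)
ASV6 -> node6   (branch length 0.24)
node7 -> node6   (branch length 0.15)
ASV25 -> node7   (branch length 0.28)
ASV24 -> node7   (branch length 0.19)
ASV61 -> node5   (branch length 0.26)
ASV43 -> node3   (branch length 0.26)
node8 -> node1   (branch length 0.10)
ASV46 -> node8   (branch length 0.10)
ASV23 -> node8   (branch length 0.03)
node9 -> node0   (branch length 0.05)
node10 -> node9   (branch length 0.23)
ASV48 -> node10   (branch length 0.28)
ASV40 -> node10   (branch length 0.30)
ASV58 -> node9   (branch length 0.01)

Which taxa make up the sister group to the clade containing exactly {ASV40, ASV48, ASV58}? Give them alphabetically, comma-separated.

ASV21, ASV23, ASV24, ASV25, ASV4, ASV43, ASV46, ASV6, ASV61

The clade containing exactly {ASV40, ASV48, ASV58} attaches directly to the root of the tree.
The other lineage descending from that same node — the sister group — is ((ASV21,((ASV4,((ASV6,(ASV25,ASV24)),ASV61)),ASV43)),(ASV46,ASV23)); its 9 tips in alphabetical order are the answer.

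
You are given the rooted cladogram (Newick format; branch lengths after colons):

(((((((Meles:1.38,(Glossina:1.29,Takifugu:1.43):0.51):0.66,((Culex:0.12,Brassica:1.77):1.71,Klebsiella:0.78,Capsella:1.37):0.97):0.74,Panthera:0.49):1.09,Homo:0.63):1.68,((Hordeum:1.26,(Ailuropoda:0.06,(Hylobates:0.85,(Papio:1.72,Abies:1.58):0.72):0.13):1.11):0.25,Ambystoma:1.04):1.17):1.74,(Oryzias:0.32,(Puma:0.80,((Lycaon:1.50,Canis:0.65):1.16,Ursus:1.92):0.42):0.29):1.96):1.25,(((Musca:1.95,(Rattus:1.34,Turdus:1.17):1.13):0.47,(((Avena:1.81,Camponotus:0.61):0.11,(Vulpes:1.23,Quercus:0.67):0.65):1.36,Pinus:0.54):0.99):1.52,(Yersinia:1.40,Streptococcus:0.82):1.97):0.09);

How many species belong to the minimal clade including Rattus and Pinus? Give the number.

8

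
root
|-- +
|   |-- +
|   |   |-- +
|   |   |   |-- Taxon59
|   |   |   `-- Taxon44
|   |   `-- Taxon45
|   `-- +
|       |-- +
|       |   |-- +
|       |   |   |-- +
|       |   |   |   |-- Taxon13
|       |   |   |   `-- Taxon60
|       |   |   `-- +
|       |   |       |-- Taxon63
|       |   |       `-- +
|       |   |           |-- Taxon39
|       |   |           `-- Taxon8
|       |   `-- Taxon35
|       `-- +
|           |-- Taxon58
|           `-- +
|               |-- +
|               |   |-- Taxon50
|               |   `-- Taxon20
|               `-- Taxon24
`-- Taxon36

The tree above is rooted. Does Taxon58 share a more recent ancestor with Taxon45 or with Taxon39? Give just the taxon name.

The MRCA of Taxon58 and Taxon39 subtends ((((Taxon13,Taxon60),(Taxon63,(Taxon39,Taxon8))),Taxon35),(Taxon58,((Taxon50,Taxon20),Taxon24))) (10 taxa).
The MRCA of Taxon58 and Taxon45 subtends (((Taxon59,Taxon44),Taxon45),((((Taxon13,Taxon60),(Taxon63,(Taxon39,Taxon8))),Taxon35),(Taxon58,((Taxon50,Taxon20),Taxon24)))) (13 taxa).
The first is nested inside the second, so Taxon58 shares a more recent common ancestor with Taxon39.

Taxon39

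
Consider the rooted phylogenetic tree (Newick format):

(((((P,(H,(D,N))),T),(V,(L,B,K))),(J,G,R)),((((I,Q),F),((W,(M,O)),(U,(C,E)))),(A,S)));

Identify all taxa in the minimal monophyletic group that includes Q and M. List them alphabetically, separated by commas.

C, E, F, I, M, O, Q, U, W

Tracing Q: it sits inside (I,Q).
Tracing M: it sits inside (M,O).
The smallest clade enclosing both is (((I,Q),F),((W,(M,O)),(U,(C,E)))); the answer is its 9 terminal taxa in alphabetical order.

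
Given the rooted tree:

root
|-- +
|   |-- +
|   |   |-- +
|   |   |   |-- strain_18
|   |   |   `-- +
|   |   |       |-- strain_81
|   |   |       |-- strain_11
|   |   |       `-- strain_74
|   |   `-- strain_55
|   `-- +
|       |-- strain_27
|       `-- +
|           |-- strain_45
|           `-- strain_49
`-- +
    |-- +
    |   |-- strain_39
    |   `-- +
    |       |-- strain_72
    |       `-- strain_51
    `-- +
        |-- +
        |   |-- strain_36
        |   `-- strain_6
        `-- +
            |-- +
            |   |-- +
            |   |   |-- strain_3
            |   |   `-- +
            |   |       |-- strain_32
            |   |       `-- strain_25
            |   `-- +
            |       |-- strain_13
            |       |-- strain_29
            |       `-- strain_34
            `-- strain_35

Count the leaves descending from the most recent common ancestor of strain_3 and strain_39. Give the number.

12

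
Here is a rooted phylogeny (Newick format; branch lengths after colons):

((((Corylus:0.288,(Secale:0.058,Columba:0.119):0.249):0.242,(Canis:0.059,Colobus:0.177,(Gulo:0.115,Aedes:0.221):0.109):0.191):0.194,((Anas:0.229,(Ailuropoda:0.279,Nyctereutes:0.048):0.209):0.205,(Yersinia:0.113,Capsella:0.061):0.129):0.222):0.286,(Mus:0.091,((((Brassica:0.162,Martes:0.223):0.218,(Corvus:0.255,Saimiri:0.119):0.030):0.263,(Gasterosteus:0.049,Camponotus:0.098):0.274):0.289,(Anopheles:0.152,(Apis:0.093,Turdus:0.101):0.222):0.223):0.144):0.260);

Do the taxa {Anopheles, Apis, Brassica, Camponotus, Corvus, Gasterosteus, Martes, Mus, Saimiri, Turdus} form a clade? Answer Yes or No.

The most recent common ancestor of these taxa subtends (Mus,((((Brassica,Martes),(Corvus,Saimiri)),(Gasterosteus,Camponotus)),(Anopheles,(Apis,Turdus)))).
That clade has exactly 10 tips — every listed taxon and nothing else — so the group is monophyletic.

Yes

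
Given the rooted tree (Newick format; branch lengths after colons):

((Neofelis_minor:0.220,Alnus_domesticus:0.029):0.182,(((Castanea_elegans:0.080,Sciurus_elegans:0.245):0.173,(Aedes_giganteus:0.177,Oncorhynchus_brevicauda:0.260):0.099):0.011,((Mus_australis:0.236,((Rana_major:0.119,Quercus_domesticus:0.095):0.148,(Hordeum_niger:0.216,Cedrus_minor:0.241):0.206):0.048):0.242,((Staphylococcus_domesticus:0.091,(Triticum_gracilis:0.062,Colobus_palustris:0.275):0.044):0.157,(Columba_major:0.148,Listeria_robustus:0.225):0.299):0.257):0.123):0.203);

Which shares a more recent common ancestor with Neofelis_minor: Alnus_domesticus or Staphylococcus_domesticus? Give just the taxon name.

Alnus_domesticus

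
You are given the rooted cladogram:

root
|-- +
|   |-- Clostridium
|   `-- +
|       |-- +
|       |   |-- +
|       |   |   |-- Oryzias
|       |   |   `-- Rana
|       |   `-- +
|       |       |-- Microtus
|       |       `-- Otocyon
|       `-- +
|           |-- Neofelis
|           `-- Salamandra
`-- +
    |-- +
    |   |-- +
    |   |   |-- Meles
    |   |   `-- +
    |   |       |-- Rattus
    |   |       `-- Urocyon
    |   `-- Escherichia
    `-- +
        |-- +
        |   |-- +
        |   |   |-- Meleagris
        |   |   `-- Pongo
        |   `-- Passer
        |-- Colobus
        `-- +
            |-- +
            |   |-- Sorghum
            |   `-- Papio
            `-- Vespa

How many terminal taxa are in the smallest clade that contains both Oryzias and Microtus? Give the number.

4

The MRCA of Oryzias and Microtus is the node subtending ((Oryzias,Rana),(Microtus,Otocyon)).
That clade contains 4 terminal taxa: Microtus, Oryzias, Otocyon, Rana.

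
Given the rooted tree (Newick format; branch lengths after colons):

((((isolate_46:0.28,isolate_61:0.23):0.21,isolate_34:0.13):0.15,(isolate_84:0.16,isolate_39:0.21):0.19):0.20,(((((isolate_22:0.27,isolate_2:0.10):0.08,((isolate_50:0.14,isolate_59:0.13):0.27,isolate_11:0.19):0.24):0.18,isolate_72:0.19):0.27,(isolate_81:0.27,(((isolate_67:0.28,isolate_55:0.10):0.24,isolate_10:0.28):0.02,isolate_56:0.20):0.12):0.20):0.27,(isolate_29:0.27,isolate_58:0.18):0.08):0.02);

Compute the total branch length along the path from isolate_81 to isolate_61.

1.55

The path runs isolate_81 → … → MRCA → … → isolate_61; the MRCA is the root of the tree.
Branch lengths along that path: 0.27 + 0.20 + 0.27 + 0.02 + 0.20 + 0.15 + 0.21 + 0.23 = 1.55.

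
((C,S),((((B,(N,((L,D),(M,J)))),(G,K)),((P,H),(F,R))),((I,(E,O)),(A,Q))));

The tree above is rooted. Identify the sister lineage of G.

K

G attaches to the tree at the node subtending (G,K).
The other lineage descending from that same node — the sister group — is the single tip K.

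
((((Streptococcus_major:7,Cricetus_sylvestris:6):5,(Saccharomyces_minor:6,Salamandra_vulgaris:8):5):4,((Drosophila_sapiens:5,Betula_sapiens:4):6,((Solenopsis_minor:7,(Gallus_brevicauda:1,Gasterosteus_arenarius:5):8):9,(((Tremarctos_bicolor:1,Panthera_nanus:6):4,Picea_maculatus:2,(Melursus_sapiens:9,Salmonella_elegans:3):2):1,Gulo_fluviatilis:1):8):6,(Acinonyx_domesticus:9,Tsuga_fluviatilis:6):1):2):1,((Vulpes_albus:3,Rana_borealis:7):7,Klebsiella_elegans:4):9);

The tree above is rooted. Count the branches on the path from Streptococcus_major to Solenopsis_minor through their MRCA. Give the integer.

7

The MRCA of Streptococcus_major and Solenopsis_minor is the node subtending (((Streptococcus_major,Cricetus_sylvestris),(Saccharomyces_minor,Salamandra_vulgaris)),((Drosophila_sapiens,Betula_sapiens),((Solenopsis_minor,(Gallus_brevicauda,Gasterosteus_arenarius)),(((Tremarctos_bicolor,Panthera_nanus),Picea_maculatus,(Melursus_sapiens,Salmonella_elegans)),Gulo_fluviatilis)),(Acinonyx_domesticus,Tsuga_fluviatilis))).
From Streptococcus_major up to that node: 3 branches. From Solenopsis_minor up to the same node: 4 branches. Total: 3 + 4 = 7.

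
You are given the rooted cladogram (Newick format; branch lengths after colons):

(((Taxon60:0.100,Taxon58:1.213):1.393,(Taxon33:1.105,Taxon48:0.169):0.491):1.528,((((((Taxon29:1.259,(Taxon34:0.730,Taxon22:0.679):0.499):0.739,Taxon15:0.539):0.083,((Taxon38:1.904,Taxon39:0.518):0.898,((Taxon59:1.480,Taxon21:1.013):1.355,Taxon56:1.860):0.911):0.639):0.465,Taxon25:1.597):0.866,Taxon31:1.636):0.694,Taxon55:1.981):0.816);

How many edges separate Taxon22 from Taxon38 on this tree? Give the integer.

7

The MRCA of Taxon22 and Taxon38 is the node subtending (((Taxon29,(Taxon34,Taxon22)),Taxon15),((Taxon38,Taxon39),((Taxon59,Taxon21),Taxon56))).
From Taxon22 up to that node: 4 branches. From Taxon38 up to the same node: 3 branches. Total: 4 + 3 = 7.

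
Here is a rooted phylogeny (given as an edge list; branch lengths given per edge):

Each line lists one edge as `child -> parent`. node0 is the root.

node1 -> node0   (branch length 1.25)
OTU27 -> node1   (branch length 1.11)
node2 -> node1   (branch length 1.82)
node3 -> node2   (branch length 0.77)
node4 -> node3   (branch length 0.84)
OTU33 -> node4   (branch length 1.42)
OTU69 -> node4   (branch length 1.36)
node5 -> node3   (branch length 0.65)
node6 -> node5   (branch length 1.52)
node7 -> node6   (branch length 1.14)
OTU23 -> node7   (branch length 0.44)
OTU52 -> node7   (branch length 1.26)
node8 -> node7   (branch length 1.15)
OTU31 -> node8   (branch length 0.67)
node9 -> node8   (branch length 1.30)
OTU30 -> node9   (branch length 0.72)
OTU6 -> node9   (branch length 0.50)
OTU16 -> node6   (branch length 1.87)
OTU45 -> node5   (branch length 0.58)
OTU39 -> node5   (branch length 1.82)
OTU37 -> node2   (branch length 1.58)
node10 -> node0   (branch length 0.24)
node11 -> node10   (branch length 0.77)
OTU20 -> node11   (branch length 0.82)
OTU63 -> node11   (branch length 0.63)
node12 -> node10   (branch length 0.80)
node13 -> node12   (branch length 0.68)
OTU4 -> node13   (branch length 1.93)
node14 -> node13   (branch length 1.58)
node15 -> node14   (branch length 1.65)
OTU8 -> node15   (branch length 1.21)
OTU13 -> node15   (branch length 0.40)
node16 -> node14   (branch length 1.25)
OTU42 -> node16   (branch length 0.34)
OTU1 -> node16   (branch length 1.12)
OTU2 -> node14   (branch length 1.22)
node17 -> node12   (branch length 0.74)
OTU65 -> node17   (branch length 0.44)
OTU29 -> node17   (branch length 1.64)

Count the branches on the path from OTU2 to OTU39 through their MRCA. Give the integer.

The MRCA of OTU2 and OTU39 is the root of the tree.
From OTU2 up to that node: 5 branches. From OTU39 up to the same node: 5 branches. Total: 5 + 5 = 10.

10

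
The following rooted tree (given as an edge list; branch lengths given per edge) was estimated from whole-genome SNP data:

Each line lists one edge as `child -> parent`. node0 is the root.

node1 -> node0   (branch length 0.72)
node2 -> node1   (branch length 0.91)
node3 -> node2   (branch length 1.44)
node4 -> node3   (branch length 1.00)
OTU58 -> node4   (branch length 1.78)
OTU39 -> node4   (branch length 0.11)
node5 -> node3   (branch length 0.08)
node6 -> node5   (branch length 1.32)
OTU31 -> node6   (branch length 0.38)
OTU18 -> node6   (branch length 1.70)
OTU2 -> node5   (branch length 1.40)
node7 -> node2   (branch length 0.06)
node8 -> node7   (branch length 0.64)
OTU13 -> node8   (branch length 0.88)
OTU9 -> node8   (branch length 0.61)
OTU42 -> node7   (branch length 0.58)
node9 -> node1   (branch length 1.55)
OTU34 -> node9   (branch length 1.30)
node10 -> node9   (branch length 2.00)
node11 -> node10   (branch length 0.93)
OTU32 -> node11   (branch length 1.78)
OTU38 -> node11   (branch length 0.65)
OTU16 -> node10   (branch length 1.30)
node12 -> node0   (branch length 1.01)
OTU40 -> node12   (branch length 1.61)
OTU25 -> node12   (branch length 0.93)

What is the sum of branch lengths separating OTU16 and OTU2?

8.68

The path runs OTU16 → … → MRCA → … → OTU2; the MRCA is the node subtending ((((OTU58,OTU39),((OTU31,OTU18),OTU2)),((OTU13,OTU9),OTU42)),(OTU34,((OTU32,OTU38),OTU16))).
Branch lengths along that path: 1.30 + 2.00 + 1.55 + 0.91 + 1.44 + 0.08 + 1.40 = 8.68.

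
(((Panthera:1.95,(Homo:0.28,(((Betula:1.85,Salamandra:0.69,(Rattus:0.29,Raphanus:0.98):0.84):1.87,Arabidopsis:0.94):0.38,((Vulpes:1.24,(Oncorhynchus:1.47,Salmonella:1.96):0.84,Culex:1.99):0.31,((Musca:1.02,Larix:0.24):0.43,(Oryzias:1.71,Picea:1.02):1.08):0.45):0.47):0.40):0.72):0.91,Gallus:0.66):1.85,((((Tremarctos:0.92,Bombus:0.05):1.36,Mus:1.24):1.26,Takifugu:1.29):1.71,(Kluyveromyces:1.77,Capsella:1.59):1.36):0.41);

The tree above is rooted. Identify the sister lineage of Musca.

Larix

Musca attaches to the tree at the node subtending (Musca,Larix).
The other lineage descending from that same node — the sister group — is the single tip Larix.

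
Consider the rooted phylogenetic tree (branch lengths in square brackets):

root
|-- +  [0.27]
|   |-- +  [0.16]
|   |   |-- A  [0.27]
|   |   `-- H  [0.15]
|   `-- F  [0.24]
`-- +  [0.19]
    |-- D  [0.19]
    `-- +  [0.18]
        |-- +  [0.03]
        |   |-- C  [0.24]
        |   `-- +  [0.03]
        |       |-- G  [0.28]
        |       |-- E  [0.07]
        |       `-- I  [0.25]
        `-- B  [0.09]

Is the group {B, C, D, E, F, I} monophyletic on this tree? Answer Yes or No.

No

The MRCA of the listed taxa is the root, so the smallest clade containing them is the whole tree.
That clade also contains A, G, H, which are not in the proposed group, so the group is not monophyletic.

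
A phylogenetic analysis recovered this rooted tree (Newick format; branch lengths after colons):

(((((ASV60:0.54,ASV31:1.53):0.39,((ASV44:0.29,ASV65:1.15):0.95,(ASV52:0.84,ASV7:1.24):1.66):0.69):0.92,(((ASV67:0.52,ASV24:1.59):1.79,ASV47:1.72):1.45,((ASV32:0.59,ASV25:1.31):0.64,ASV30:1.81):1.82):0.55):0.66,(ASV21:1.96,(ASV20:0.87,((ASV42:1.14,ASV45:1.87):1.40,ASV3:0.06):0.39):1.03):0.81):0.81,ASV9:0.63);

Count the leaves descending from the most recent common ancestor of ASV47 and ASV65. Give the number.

The MRCA of ASV47 and ASV65 is the node subtending (((ASV60,ASV31),((ASV44,ASV65),(ASV52,ASV7))),(((ASV67,ASV24),ASV47),((ASV32,ASV25),ASV30))).
That clade contains 12 terminal taxa: ASV24, ASV25, ASV30, ASV31, ASV32, ASV44, ASV47, ASV52, ASV60, ASV65, ASV67, ASV7.

12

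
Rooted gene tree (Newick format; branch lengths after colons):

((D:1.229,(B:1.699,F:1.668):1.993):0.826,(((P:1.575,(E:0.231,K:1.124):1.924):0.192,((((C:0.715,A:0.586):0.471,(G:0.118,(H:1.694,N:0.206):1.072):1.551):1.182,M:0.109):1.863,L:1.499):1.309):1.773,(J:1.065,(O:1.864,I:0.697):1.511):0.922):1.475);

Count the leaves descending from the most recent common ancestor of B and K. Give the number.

16

The MRCA of B and K is the root, so the clade is the entire tree.
That clade contains 16 terminal taxa: A, B, C, D, E, F, G, H, I, J, K, L, M, N, O, P.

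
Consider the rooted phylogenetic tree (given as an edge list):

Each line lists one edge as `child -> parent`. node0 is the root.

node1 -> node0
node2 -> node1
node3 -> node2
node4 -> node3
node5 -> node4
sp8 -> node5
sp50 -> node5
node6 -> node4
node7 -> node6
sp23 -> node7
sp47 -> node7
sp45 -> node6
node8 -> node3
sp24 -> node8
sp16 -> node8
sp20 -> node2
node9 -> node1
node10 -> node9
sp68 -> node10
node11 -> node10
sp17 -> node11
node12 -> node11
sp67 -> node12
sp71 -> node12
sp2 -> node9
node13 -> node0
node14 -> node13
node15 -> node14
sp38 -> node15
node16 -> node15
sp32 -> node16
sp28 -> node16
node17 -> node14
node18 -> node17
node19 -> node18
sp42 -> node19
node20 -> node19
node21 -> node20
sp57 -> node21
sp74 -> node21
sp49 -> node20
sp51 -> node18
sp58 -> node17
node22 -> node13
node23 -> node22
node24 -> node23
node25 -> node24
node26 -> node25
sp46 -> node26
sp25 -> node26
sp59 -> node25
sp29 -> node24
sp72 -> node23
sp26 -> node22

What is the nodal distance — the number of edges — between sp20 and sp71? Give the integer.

7

The MRCA of sp20 and sp71 is the node subtending (((((sp8,sp50),((sp23,sp47),sp45)),(sp24,sp16)),sp20),((sp68,(sp17,(sp67,sp71))),sp2)).
From sp20 up to that node: 2 branches. From sp71 up to the same node: 5 branches. Total: 2 + 5 = 7.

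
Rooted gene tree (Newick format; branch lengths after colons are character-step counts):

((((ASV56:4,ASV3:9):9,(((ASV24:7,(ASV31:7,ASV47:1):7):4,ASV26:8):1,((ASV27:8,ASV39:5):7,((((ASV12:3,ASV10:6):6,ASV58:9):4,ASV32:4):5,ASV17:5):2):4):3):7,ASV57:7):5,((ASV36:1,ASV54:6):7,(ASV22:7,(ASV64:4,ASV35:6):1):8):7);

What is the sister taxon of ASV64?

ASV35

ASV64 attaches to the tree at the node subtending (ASV64,ASV35).
The other lineage descending from that same node — the sister group — is the single tip ASV35.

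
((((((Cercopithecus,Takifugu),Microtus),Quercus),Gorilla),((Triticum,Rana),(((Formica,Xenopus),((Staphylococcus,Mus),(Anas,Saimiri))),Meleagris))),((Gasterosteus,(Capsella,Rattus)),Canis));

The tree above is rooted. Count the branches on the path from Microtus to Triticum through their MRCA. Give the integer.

7

The MRCA of Microtus and Triticum is the node subtending (((((Cercopithecus,Takifugu),Microtus),Quercus),Gorilla),((Triticum,Rana),(((Formica,Xenopus),((Staphylococcus,Mus),(Anas,Saimiri))),Meleagris))).
From Microtus up to that node: 4 branches. From Triticum up to the same node: 3 branches. Total: 4 + 3 = 7.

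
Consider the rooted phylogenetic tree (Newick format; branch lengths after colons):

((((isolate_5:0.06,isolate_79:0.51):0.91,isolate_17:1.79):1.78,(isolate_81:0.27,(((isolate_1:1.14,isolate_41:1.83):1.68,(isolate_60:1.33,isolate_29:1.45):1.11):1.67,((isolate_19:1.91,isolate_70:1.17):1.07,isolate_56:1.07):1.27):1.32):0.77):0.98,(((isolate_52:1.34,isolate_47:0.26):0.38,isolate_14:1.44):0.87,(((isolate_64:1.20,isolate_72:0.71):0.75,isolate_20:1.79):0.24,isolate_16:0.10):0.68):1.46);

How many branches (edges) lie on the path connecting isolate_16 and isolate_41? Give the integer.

9

The MRCA of isolate_16 and isolate_41 is the root of the tree.
From isolate_16 up to that node: 3 branches. From isolate_41 up to the same node: 6 branches. Total: 3 + 6 = 9.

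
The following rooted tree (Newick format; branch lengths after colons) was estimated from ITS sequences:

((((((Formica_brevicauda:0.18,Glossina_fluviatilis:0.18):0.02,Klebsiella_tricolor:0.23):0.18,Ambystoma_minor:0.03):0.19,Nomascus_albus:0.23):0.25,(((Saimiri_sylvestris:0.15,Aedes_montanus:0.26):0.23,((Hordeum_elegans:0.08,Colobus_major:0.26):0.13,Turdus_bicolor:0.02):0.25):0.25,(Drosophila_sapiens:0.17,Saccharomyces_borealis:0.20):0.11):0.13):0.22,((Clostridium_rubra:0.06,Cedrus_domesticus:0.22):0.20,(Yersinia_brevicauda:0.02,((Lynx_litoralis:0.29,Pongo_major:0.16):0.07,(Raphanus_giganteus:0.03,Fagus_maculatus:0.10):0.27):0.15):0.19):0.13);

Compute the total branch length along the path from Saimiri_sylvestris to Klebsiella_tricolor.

The path runs Saimiri_sylvestris → … → MRCA → … → Klebsiella_tricolor; the MRCA is the node subtending (((((Formica_brevicauda,Glossina_fluviatilis),Klebsiella_tricolor),Ambystoma_minor),Nomascus_albus),(((Saimiri_sylvestris,Aedes_montanus),((Hordeum_elegans,Colobus_major),Turdus_bicolor)),(Drosophila_sapiens,Saccharomyces_borealis))).
Branch lengths along that path: 0.15 + 0.23 + 0.25 + 0.13 + 0.25 + 0.19 + 0.18 + 0.23 = 1.61.

1.61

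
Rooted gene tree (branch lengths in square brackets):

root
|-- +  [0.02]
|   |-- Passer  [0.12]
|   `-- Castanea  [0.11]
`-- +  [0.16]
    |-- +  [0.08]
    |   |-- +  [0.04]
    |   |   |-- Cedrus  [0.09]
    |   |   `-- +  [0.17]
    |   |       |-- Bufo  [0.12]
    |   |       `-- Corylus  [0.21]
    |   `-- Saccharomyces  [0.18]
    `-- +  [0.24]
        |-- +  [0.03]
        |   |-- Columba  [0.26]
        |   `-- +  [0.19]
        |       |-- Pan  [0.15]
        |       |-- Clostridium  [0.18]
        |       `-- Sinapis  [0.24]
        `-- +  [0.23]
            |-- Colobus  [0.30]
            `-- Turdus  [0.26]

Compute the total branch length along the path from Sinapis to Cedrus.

The path runs Sinapis → … → MRCA → … → Cedrus; the MRCA is the node subtending (((Cedrus,(Bufo,Corylus)),Saccharomyces),((Columba,(Pan,Clostridium,Sinapis)),(Colobus,Turdus))).
Branch lengths along that path: 0.24 + 0.19 + 0.03 + 0.24 + 0.08 + 0.04 + 0.09 = 0.91.

0.91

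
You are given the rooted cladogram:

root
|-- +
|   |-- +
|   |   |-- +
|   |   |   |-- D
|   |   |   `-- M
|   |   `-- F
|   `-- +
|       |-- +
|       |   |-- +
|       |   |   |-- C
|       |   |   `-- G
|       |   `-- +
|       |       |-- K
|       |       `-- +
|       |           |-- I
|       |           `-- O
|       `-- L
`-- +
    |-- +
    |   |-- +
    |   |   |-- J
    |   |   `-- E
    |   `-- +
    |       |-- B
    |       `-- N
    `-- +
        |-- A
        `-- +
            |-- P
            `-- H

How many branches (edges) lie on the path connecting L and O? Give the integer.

The MRCA of L and O is the node subtending (((C,G),(K,(I,O))),L).
From L up to that node: 1 branch. From O up to the same node: 4 branches. Total: 1 + 4 = 5.

5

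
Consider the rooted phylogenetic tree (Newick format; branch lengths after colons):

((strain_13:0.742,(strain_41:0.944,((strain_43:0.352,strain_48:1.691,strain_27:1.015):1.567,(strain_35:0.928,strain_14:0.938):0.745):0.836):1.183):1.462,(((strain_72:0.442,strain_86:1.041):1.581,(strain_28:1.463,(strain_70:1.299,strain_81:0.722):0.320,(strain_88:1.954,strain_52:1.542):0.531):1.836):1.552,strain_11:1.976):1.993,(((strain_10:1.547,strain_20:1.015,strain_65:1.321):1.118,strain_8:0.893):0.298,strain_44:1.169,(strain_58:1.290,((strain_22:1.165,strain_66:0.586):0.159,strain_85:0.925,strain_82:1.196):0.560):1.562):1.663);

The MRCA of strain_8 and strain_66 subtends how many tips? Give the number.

10

The MRCA of strain_8 and strain_66 is the node subtending (((strain_10,strain_20,strain_65),strain_8),strain_44,(strain_58,((strain_22,strain_66),strain_85,strain_82))).
That clade contains 10 terminal taxa: strain_10, strain_20, strain_22, strain_44, strain_58, strain_65, strain_66, strain_8, strain_82, strain_85.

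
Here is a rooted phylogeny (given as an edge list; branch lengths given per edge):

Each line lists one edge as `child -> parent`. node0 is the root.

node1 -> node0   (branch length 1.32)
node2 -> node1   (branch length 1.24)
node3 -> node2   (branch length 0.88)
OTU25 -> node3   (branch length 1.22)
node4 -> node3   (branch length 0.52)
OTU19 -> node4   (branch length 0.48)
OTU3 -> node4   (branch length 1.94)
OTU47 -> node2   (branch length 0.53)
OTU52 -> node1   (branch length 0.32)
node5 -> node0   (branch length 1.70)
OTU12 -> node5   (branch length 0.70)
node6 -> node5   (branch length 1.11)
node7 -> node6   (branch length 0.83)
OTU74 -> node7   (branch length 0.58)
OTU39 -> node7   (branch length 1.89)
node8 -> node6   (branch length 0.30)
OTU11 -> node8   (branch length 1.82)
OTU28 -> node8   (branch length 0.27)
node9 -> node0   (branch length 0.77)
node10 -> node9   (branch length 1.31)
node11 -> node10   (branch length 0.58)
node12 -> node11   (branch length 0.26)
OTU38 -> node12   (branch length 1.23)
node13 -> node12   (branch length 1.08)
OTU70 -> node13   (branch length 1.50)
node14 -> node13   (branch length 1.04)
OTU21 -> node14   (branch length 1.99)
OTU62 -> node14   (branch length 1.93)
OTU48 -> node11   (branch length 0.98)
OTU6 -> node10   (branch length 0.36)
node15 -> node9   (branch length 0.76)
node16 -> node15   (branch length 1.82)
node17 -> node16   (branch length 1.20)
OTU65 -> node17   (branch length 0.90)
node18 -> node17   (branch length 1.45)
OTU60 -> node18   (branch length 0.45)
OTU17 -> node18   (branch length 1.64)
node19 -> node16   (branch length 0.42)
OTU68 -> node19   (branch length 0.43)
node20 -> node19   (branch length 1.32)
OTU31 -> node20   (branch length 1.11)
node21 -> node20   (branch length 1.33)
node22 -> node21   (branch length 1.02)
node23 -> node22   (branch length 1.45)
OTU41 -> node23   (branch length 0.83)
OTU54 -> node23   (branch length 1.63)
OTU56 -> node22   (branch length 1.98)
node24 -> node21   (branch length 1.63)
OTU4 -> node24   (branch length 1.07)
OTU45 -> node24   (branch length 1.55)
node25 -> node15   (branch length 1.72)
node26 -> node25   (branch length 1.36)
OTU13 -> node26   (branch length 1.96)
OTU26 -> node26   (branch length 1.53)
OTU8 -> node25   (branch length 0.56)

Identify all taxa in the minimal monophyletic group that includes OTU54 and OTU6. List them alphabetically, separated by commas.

Tracing OTU54: it sits inside (OTU41,OTU54).
Tracing OTU6: it sits inside (((OTU38,(OTU70,(OTU21,OTU62))),OTU48),OTU6).
The smallest clade enclosing both is ((((OTU38,(OTU70,(OTU21,OTU62))),OTU48),OTU6),(((OTU65,(OTU60,OTU17)),(OTU68,(OTU31,(((OTU41,OTU54),OTU56),(OTU4,OTU45))))),((OTU13,OTU26),OTU8))); the answer is its 19 terminal taxa in alphabetical order.

OTU13, OTU17, OTU21, OTU26, OTU31, OTU38, OTU4, OTU41, OTU45, OTU48, OTU54, OTU56, OTU6, OTU60, OTU62, OTU65, OTU68, OTU70, OTU8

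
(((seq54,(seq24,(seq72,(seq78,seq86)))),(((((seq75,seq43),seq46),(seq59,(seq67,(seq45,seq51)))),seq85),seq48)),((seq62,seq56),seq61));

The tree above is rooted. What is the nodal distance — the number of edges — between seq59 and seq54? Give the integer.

The MRCA of seq59 and seq54 is the node subtending ((seq54,(seq24,(seq72,(seq78,seq86)))),(((((seq75,seq43),seq46),(seq59,(seq67,(seq45,seq51)))),seq85),seq48)).
From seq59 up to that node: 5 branches. From seq54 up to the same node: 2 branches. Total: 5 + 2 = 7.

7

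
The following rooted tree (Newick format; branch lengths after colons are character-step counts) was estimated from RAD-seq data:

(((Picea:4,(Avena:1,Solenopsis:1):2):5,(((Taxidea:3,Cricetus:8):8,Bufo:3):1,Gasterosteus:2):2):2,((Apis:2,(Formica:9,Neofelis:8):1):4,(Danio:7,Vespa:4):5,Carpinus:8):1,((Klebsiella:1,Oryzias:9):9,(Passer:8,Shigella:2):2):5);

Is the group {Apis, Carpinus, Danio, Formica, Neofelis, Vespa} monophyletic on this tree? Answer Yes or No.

The most recent common ancestor of these taxa subtends ((Apis,(Formica,Neofelis)),(Danio,Vespa),Carpinus).
That clade has exactly 6 tips — every listed taxon and nothing else — so the group is monophyletic.

Yes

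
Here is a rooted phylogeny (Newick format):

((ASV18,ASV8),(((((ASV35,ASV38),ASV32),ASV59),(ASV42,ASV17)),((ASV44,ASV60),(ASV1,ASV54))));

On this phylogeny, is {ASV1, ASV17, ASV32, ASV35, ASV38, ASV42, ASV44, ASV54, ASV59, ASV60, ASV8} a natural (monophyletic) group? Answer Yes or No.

The MRCA of the listed taxa is the root, so the smallest clade containing them is the whole tree.
That clade also contains ASV18, which is not in the proposed group, so the group is not monophyletic.

No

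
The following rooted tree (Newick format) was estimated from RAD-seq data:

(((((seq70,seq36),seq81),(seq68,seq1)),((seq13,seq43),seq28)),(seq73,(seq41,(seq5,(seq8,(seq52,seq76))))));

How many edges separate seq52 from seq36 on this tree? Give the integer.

11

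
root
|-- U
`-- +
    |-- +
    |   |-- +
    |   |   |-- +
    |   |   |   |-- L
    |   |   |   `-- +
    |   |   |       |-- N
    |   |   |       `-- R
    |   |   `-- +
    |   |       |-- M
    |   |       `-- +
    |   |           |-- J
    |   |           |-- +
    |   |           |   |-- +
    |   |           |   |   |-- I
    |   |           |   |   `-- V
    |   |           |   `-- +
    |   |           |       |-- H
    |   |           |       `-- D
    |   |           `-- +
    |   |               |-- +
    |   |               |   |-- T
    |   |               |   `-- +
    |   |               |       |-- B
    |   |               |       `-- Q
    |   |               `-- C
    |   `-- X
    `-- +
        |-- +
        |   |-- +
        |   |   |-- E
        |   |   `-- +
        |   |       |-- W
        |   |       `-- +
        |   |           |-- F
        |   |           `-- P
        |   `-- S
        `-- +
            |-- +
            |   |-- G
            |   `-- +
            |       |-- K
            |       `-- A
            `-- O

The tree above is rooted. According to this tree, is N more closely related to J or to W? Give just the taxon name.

J

The MRCA of N and J subtends ((L,(N,R)),(M,(J,((I,V),(H,D)),((T,(B,Q)),C)))) (13 taxa).
The MRCA of N and W subtends ((((L,(N,R)),(M,(J,((I,V),(H,D)),((T,(B,Q)),C)))),X),(((E,(W,(F,P))),S),((G,(K,A)),O))) (23 taxa).
The first is nested inside the second, so N shares a more recent common ancestor with J.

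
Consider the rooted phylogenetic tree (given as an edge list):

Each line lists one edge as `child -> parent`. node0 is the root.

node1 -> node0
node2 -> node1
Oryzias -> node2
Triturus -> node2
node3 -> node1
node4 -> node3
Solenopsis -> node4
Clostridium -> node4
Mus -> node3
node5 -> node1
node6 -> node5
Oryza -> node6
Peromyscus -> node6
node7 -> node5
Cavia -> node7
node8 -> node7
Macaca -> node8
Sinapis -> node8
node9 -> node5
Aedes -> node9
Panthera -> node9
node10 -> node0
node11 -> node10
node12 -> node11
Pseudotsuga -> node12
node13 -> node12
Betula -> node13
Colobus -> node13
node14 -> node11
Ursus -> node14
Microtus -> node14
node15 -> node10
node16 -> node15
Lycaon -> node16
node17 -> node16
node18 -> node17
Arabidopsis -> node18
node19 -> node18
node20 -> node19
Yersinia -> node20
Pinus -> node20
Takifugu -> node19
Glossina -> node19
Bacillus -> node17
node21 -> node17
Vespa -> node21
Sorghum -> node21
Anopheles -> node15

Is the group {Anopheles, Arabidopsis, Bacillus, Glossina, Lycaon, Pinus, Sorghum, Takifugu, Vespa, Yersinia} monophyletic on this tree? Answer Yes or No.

Yes

The most recent common ancestor of these taxa subtends ((Lycaon,((Arabidopsis,((Yersinia,Pinus),Takifugu,Glossina)),Bacillus,(Vespa,Sorghum))),Anopheles).
That clade has exactly 10 tips — every listed taxon and nothing else — so the group is monophyletic.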